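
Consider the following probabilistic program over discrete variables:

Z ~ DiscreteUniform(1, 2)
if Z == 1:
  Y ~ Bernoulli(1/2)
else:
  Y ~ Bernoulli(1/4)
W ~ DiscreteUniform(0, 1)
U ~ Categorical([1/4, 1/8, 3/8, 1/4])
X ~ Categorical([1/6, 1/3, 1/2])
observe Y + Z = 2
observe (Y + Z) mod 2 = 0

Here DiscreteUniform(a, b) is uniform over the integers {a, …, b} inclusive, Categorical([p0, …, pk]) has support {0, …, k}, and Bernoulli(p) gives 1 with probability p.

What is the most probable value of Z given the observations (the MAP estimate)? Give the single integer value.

Enumerate traces; 48 have nonzero weight after conditioning:
  (Z=1, Y=1, W=0, U=0, X=0) weight 1/192
  (Z=1, Y=1, W=0, U=0, X=1) weight 1/96
  (Z=1, Y=1, W=0, U=0, X=2) weight 1/64
  (Z=1, Y=1, W=0, U=1, X=0) weight 1/384
  (Z=1, Y=1, W=0, U=1, X=1) weight 1/192
  (Z=1, Y=1, W=0, U=1, X=2) weight 1/128
  (Z=1, Y=1, W=0, U=2, X=0) weight 1/128
  (Z=1, Y=1, W=0, U=2, X=1) weight 1/64
  (Z=2, Y=0, W=0, U=0, X=0) weight 1/128
  … 39 more
Group by Z:
  weight(Z=1) = 1/4
  weight(Z=2) = 3/8
Total weight = 1/4 + 3/8 = 5/8
P(Z=1 | obs) = 1/4 / 5/8 = 2/5
P(Z=2 | obs) = 3/8 / 5/8 = 3/5
argmax = 2

argmax_v P(Z = v | obs) = 2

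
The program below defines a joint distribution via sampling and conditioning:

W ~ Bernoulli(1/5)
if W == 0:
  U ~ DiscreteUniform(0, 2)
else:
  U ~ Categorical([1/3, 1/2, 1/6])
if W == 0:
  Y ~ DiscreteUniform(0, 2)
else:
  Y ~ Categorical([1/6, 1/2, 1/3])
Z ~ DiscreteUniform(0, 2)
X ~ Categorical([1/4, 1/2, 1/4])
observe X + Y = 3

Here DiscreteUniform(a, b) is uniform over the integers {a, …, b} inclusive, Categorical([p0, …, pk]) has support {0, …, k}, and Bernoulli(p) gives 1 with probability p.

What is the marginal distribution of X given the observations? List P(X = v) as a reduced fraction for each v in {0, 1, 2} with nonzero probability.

Enumerate traces; 36 have nonzero weight after conditioning:
  (W=0, U=0, Y=1, Z=0, X=2) weight 1/135
  (W=0, U=0, Y=1, Z=1, X=2) weight 1/135
  (W=0, U=0, Y=1, Z=2, X=2) weight 1/135
  (W=0, U=0, Y=2, Z=0, X=1) weight 2/135
  (W=0, U=0, Y=2, Z=1, X=1) weight 2/135
  (W=0, U=0, Y=2, Z=2, X=1) weight 2/135
  (W=0, U=1, Y=1, Z=0, X=2) weight 1/135
  (W=0, U=1, Y=1, Z=1, X=2) weight 1/135
  … 28 more
Group by X:
  weight(X=1) = 1/6
  weight(X=2) = 11/120
Total weight = 1/6 + 11/120 = 31/120
P(X=1 | obs) = 1/6 / 31/120 = 20/31
P(X=2 | obs) = 11/120 / 31/120 = 11/31

P(X=1) = 20/31, P(X=2) = 11/31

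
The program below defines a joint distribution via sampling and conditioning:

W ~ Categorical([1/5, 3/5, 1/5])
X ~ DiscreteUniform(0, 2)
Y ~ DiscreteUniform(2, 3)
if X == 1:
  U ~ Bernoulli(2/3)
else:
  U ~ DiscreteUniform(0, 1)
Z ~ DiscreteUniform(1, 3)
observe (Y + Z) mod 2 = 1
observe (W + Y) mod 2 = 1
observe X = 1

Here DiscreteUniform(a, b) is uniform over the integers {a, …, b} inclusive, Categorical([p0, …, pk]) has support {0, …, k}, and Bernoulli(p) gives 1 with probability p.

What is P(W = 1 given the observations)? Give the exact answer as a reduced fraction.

Enumerate traces; 8 have nonzero weight after conditioning:
  (W=0, X=1, Y=3, U=0, Z=2) weight 1/270
  (W=0, X=1, Y=3, U=1, Z=2) weight 1/135
  (W=1, X=1, Y=2, U=0, Z=1) weight 1/90
  (W=1, X=1, Y=2, U=0, Z=3) weight 1/90
  (W=1, X=1, Y=2, U=1, Z=1) weight 1/45
  (W=1, X=1, Y=2, U=1, Z=3) weight 1/45
  (W=2, X=1, Y=3, U=0, Z=2) weight 1/270
  (W=2, X=1, Y=3, U=1, Z=2) weight 1/135
Group by W:
  weight(W=0) = 1/90
  weight(W=1) = 1/15
  weight(W=2) = 1/90
Total weight = 1/90 + 1/15 + 1/90 = 4/45
P(W=0 | obs) = 1/90 / 4/45 = 1/8
P(W=1 | obs) = 1/15 / 4/45 = 3/4
P(W=2 | obs) = 1/90 / 4/45 = 1/8

P(W = 1 | obs) = 3/4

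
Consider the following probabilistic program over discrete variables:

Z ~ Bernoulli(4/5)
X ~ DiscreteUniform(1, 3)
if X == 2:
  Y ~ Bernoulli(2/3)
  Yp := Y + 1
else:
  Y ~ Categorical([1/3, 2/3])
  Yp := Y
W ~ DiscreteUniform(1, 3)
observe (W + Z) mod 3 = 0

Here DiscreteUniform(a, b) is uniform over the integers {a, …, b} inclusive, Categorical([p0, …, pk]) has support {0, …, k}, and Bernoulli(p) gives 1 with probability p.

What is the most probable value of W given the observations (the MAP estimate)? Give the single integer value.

argmax_v P(W = v | obs) = 2

Enumerate traces; 12 have nonzero weight after conditioning:
  (Z=0, X=1, Y=0, W=3) weight 1/135
  (Z=0, X=1, Y=1, W=3) weight 2/135
  (Z=0, X=2, Y=0, W=3) weight 1/135
  (Z=0, X=2, Y=1, W=3) weight 2/135
  (Z=0, X=3, Y=0, W=3) weight 1/135
  (Z=0, X=3, Y=1, W=3) weight 2/135
  (Z=1, X=1, Y=0, W=2) weight 4/135
  (Z=1, X=1, Y=1, W=2) weight 8/135
  … 4 more
Group by W:
  weight(W=2) = 4/15
  weight(W=3) = 1/15
Total weight = 4/15 + 1/15 = 1/3
P(W=2 | obs) = 4/15 / 1/3 = 4/5
P(W=3 | obs) = 1/15 / 1/3 = 1/5
argmax = 2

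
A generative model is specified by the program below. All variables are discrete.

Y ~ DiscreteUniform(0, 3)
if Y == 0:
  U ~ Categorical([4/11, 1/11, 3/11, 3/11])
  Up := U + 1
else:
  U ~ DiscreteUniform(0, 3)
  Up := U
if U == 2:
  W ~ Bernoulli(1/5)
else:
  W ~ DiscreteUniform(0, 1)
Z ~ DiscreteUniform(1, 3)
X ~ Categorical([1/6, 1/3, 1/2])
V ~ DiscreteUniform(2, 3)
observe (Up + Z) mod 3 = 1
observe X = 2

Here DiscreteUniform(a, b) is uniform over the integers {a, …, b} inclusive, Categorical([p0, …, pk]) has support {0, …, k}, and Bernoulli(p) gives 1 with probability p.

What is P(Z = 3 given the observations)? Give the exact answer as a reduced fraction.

Enumerate traces; 64 have nonzero weight after conditioning:
  (Y=0, U=0, W=0, Z=3, X=2, V=2) weight 1/264
  (Y=0, U=0, W=0, Z=3, X=2, V=3) weight 1/264
  (Y=0, U=0, W=1, Z=3, X=2, V=2) weight 1/264
  (Y=0, U=0, W=1, Z=3, X=2, V=3) weight 1/264
  (Y=0, U=1, W=0, Z=2, X=2, V=2) weight 1/1056
  (Y=0, U=1, W=0, Z=2, X=2, V=3) weight 1/1056
  (Y=0, U=1, W=1, Z=2, X=2, V=2) weight 1/1056
  (Y=0, U=1, W=1, Z=2, X=2, V=3) weight 1/1056
  (Y=0, U=2, W=0, Z=1, X=2, V=2) weight 1/220
  … 55 more
Group by Z:
  weight(Z=1) = 13/176
  weight(Z=2) = 37/1056
  weight(Z=3) = 61/1056
Total weight = 13/176 + 37/1056 + 61/1056 = 1/6
P(Z=1 | obs) = 13/176 / 1/6 = 39/88
P(Z=2 | obs) = 37/1056 / 1/6 = 37/176
P(Z=3 | obs) = 61/1056 / 1/6 = 61/176

P(Z = 3 | obs) = 61/176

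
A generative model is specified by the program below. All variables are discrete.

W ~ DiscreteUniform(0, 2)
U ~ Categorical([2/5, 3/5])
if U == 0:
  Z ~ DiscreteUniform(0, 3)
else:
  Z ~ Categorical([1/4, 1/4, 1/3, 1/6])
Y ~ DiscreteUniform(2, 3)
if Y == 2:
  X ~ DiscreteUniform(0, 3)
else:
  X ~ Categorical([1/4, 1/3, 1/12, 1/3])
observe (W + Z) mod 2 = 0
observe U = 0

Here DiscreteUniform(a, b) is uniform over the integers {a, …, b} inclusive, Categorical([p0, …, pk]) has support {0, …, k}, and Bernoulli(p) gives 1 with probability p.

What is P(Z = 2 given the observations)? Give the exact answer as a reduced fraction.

Enumerate traces; 48 have nonzero weight after conditioning:
  (W=0, U=0, Z=0, Y=2, X=0) weight 1/240
  (W=0, U=0, Z=0, Y=2, X=1) weight 1/240
  (W=0, U=0, Z=0, Y=2, X=2) weight 1/240
  (W=0, U=0, Z=0, Y=2, X=3) weight 1/240
  (W=0, U=0, Z=0, Y=3, X=0) weight 1/240
  (W=0, U=0, Z=0, Y=3, X=1) weight 1/180
  (W=0, U=0, Z=0, Y=3, X=2) weight 1/720
  (W=0, U=0, Z=0, Y=3, X=3) weight 1/180
  (W=0, U=0, Z=2, Y=2, X=0) weight 1/240
  (W=1, U=0, Z=1, Y=2, X=0) weight 1/240
  … 38 more
Group by Z:
  weight(Z=0) = 1/15
  weight(Z=1) = 1/30
  weight(Z=2) = 1/15
  weight(Z=3) = 1/30
Total weight = 1/15 + 1/30 + 1/15 + 1/30 = 1/5
P(Z=0 | obs) = 1/15 / 1/5 = 1/3
P(Z=1 | obs) = 1/30 / 1/5 = 1/6
P(Z=2 | obs) = 1/15 / 1/5 = 1/3
P(Z=3 | obs) = 1/30 / 1/5 = 1/6

P(Z = 2 | obs) = 1/3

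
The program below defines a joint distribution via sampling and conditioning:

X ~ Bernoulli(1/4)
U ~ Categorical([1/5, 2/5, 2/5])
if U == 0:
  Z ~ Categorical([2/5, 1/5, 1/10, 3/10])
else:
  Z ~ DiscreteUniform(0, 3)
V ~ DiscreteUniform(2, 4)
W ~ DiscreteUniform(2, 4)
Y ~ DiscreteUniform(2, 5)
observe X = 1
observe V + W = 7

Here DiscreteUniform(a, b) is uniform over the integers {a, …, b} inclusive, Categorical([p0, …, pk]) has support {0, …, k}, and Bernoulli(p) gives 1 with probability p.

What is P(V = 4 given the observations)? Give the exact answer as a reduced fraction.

P(V = 4 | obs) = 1/2

Enumerate traces; 96 have nonzero weight after conditioning:
  (X=1, U=0, Z=0, V=3, W=4, Y=2) weight 1/1800
  (X=1, U=0, Z=0, V=3, W=4, Y=3) weight 1/1800
  (X=1, U=0, Z=0, V=3, W=4, Y=4) weight 1/1800
  (X=1, U=0, Z=0, V=3, W=4, Y=5) weight 1/1800
  (X=1, U=0, Z=0, V=4, W=3, Y=2) weight 1/1800
  (X=1, U=0, Z=0, V=4, W=3, Y=3) weight 1/1800
  (X=1, U=0, Z=0, V=4, W=3, Y=4) weight 1/1800
  (X=1, U=0, Z=0, V=4, W=3, Y=5) weight 1/1800
  … 88 more
Group by V:
  weight(V=3) = 1/36
  weight(V=4) = 1/36
Total weight = 1/36 + 1/36 = 1/18
P(V=3 | obs) = 1/36 / 1/18 = 1/2
P(V=4 | obs) = 1/36 / 1/18 = 1/2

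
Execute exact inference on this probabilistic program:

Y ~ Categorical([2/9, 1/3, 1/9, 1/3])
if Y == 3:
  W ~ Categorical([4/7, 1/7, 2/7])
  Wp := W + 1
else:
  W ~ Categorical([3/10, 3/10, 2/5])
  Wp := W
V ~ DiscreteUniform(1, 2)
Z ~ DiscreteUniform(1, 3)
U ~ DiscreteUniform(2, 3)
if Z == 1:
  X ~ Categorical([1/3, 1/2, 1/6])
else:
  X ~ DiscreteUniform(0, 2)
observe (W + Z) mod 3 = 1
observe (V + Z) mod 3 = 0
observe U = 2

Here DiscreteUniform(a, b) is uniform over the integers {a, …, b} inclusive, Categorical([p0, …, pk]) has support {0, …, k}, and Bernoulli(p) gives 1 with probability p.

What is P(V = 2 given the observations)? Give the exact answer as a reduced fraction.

P(V = 2 | obs) = 41/79

Enumerate traces; 24 have nonzero weight after conditioning:
  (Y=0, W=0, V=2, Z=1, U=2, X=0) weight 1/540
  (Y=0, W=0, V=2, Z=1, U=2, X=1) weight 1/360
  (Y=0, W=0, V=2, Z=1, U=2, X=2) weight 1/1080
  (Y=0, W=2, V=1, Z=2, U=2, X=0) weight 1/405
  (Y=0, W=2, V=1, Z=2, U=2, X=1) weight 1/405
  (Y=0, W=2, V=1, Z=2, U=2, X=2) weight 1/405
  (Y=1, W=0, V=2, Z=1, U=2, X=0) weight 1/360
  (Y=1, W=0, V=2, Z=1, U=2, X=1) weight 1/240
  … 16 more
Group by V:
  weight(V=1) = 19/630
  weight(V=2) = 41/1260
Total weight = 19/630 + 41/1260 = 79/1260
P(V=1 | obs) = 19/630 / 79/1260 = 38/79
P(V=2 | obs) = 41/1260 / 79/1260 = 41/79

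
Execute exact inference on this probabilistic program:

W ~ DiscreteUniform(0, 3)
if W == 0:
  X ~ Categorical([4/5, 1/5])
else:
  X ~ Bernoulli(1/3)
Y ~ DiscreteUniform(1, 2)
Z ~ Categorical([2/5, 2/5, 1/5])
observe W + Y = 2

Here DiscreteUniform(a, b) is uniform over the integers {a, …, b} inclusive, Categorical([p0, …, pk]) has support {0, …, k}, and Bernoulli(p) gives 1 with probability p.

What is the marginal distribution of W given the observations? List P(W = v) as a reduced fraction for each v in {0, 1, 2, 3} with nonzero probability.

P(W=0) = 1/2, P(W=1) = 1/2

Enumerate traces; 12 have nonzero weight after conditioning:
  (W=0, X=0, Y=2, Z=0) weight 1/25
  (W=0, X=0, Y=2, Z=1) weight 1/25
  (W=0, X=0, Y=2, Z=2) weight 1/50
  (W=0, X=1, Y=2, Z=0) weight 1/100
  (W=0, X=1, Y=2, Z=1) weight 1/100
  (W=0, X=1, Y=2, Z=2) weight 1/200
  (W=1, X=0, Y=1, Z=0) weight 1/30
  (W=1, X=0, Y=1, Z=1) weight 1/30
  … 4 more
Group by W:
  weight(W=0) = 1/8
  weight(W=1) = 1/8
Total weight = 1/8 + 1/8 = 1/4
P(W=0 | obs) = 1/8 / 1/4 = 1/2
P(W=1 | obs) = 1/8 / 1/4 = 1/2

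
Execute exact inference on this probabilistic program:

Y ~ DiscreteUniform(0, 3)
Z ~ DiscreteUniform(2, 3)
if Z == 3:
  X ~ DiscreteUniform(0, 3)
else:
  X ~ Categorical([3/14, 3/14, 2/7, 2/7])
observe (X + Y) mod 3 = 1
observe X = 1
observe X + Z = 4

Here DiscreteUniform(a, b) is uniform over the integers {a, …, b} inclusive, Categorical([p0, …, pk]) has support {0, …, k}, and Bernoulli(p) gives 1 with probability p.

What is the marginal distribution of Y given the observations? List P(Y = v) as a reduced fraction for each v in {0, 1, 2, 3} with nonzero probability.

Enumerate traces; 2 have nonzero weight after conditioning:
  (Y=0, Z=3, X=1) weight 1/32
  (Y=3, Z=3, X=1) weight 1/32
Group by Y:
  weight(Y=0) = 1/32
  weight(Y=3) = 1/32
Total weight = 1/32 + 1/32 = 1/16
P(Y=0 | obs) = 1/32 / 1/16 = 1/2
P(Y=3 | obs) = 1/32 / 1/16 = 1/2

P(Y=0) = 1/2, P(Y=3) = 1/2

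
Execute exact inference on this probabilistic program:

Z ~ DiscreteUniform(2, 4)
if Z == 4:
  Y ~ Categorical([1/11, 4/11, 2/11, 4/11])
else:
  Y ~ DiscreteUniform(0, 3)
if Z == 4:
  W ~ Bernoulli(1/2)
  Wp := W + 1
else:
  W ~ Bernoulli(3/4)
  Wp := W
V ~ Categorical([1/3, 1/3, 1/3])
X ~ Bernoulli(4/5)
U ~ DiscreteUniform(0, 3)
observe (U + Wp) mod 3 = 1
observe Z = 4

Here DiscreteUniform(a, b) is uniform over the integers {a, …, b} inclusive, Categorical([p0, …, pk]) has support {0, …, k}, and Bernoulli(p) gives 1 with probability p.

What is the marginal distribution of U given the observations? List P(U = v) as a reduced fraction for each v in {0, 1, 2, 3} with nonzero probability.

P(U=0) = 1/3, P(U=2) = 1/3, P(U=3) = 1/3

Enumerate traces; 72 have nonzero weight after conditioning:
  (Z=4, Y=0, W=0, V=0, X=0, U=0) weight 1/3960
  (Z=4, Y=0, W=0, V=0, X=0, U=3) weight 1/3960
  (Z=4, Y=0, W=0, V=0, X=1, U=0) weight 1/990
  (Z=4, Y=0, W=0, V=0, X=1, U=3) weight 1/990
  (Z=4, Y=0, W=0, V=1, X=0, U=0) weight 1/3960
  (Z=4, Y=0, W=0, V=1, X=0, U=3) weight 1/3960
  (Z=4, Y=0, W=0, V=1, X=1, U=0) weight 1/990
  (Z=4, Y=0, W=0, V=1, X=1, U=3) weight 1/990
  (Z=4, Y=0, W=1, V=0, X=0, U=2) weight 1/3960
  … 63 more
Group by U:
  weight(U=0) = 1/24
  weight(U=2) = 1/24
  weight(U=3) = 1/24
Total weight = 1/24 + 1/24 + 1/24 = 1/8
P(U=0 | obs) = 1/24 / 1/8 = 1/3
P(U=2 | obs) = 1/24 / 1/8 = 1/3
P(U=3 | obs) = 1/24 / 1/8 = 1/3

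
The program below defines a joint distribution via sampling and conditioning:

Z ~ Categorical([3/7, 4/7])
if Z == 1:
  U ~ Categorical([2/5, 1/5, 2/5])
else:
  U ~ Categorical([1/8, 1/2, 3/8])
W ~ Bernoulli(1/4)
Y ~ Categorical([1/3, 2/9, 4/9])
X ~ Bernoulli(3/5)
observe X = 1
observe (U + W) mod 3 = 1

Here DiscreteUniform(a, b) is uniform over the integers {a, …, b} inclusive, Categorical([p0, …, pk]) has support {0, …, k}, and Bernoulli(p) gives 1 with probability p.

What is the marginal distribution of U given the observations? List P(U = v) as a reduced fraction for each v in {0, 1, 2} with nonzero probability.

P(U=0) = 79/355, P(U=1) = 276/355

Enumerate traces; 12 have nonzero weight after conditioning:
  (Z=0, U=0, W=1, Y=0, X=1) weight 3/1120
  (Z=0, U=0, W=1, Y=1, X=1) weight 1/560
  (Z=0, U=0, W=1, Y=2, X=1) weight 1/280
  (Z=0, U=1, W=0, Y=0, X=1) weight 9/280
  (Z=0, U=1, W=0, Y=1, X=1) weight 3/140
  (Z=0, U=1, W=0, Y=2, X=1) weight 3/70
  (Z=1, U=0, W=1, Y=0, X=1) weight 2/175
  (Z=1, U=0, W=1, Y=1, X=1) weight 4/525
  … 4 more
Group by U:
  weight(U=0) = 237/5600
  weight(U=1) = 207/1400
Total weight = 237/5600 + 207/1400 = 213/1120
P(U=0 | obs) = 237/5600 / 213/1120 = 79/355
P(U=1 | obs) = 207/1400 / 213/1120 = 276/355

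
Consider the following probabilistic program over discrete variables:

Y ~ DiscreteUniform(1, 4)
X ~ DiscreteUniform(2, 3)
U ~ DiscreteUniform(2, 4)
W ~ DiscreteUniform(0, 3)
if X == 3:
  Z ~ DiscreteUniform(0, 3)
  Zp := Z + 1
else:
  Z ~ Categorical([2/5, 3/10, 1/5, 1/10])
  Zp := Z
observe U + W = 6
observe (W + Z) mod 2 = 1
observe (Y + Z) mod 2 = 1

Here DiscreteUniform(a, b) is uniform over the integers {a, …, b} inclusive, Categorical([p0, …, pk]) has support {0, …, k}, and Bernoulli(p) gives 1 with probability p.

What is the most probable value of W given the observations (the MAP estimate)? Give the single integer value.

argmax_v P(W = v | obs) = 3

Enumerate traces; 16 have nonzero weight after conditioning:
  (Y=1, X=2, U=3, W=3, Z=0) weight 1/240
  (Y=1, X=2, U=3, W=3, Z=2) weight 1/480
  (Y=1, X=3, U=3, W=3, Z=0) weight 1/384
  (Y=1, X=3, U=3, W=3, Z=2) weight 1/384
  (Y=2, X=2, U=4, W=2, Z=1) weight 1/320
  (Y=2, X=2, U=4, W=2, Z=3) weight 1/960
  (Y=2, X=3, U=4, W=2, Z=1) weight 1/384
  (Y=2, X=3, U=4, W=2, Z=3) weight 1/384
  … 8 more
Group by W:
  weight(W=2) = 3/160
  weight(W=3) = 11/480
Total weight = 3/160 + 11/480 = 1/24
P(W=2 | obs) = 3/160 / 1/24 = 9/20
P(W=3 | obs) = 11/480 / 1/24 = 11/20
argmax = 3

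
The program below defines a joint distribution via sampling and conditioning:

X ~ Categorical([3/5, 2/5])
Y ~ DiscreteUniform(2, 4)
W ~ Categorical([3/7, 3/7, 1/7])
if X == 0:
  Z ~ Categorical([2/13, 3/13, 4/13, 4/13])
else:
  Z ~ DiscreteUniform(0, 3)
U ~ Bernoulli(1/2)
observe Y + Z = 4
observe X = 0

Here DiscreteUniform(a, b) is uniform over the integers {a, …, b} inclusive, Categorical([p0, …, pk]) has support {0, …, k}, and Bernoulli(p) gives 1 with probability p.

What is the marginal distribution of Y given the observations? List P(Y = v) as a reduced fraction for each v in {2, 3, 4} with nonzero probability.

P(Y=2) = 4/9, P(Y=3) = 1/3, P(Y=4) = 2/9

Enumerate traces; 18 have nonzero weight after conditioning:
  (X=0, Y=2, W=0, Z=2, U=0) weight 6/455
  (X=0, Y=2, W=0, Z=2, U=1) weight 6/455
  (X=0, Y=2, W=1, Z=2, U=0) weight 6/455
  (X=0, Y=2, W=1, Z=2, U=1) weight 6/455
  (X=0, Y=2, W=2, Z=2, U=0) weight 2/455
  (X=0, Y=2, W=2, Z=2, U=1) weight 2/455
  (X=0, Y=3, W=0, Z=1, U=0) weight 9/910
  (X=0, Y=3, W=0, Z=1, U=1) weight 9/910
  (X=0, Y=4, W=0, Z=0, U=0) weight 3/455
  … 9 more
Group by Y:
  weight(Y=2) = 4/65
  weight(Y=3) = 3/65
  weight(Y=4) = 2/65
Total weight = 4/65 + 3/65 + 2/65 = 9/65
P(Y=2 | obs) = 4/65 / 9/65 = 4/9
P(Y=3 | obs) = 3/65 / 9/65 = 1/3
P(Y=4 | obs) = 2/65 / 9/65 = 2/9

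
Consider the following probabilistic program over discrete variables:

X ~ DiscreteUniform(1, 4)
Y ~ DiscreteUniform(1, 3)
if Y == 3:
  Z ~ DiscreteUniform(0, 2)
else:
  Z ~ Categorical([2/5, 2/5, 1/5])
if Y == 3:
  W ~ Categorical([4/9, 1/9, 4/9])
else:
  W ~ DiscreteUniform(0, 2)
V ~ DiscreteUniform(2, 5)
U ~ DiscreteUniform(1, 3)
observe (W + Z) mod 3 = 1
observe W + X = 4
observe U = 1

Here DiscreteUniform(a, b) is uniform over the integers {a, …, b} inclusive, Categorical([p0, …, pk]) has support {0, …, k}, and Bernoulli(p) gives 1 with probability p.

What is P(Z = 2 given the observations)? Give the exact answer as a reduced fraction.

P(Z = 2 | obs) = 38/135

Enumerate traces; 36 have nonzero weight after conditioning:
  (X=2, Y=1, Z=2, W=2, V=2, U=1) weight 1/2160
  (X=2, Y=1, Z=2, W=2, V=3, U=1) weight 1/2160
  (X=2, Y=1, Z=2, W=2, V=4, U=1) weight 1/2160
  (X=2, Y=1, Z=2, W=2, V=5, U=1) weight 1/2160
  (X=2, Y=2, Z=2, W=2, V=2, U=1) weight 1/2160
  (X=2, Y=2, Z=2, W=2, V=3, U=1) weight 1/2160
  (X=2, Y=2, Z=2, W=2, V=4, U=1) weight 1/2160
  (X=2, Y=2, Z=2, W=2, V=5, U=1) weight 1/2160
  (X=3, Y=1, Z=0, W=1, V=2, U=1) weight 1/1080
  (X=4, Y=1, Z=1, W=0, V=2, U=1) weight 1/1080
  … 26 more
Group by Z:
  weight(Z=0) = 41/4860
  weight(Z=1) = 14/1215
  weight(Z=2) = 19/2430
Total weight = 41/4860 + 14/1215 + 19/2430 = 1/36
P(Z=0 | obs) = 41/4860 / 1/36 = 41/135
P(Z=1 | obs) = 14/1215 / 1/36 = 56/135
P(Z=2 | obs) = 19/2430 / 1/36 = 38/135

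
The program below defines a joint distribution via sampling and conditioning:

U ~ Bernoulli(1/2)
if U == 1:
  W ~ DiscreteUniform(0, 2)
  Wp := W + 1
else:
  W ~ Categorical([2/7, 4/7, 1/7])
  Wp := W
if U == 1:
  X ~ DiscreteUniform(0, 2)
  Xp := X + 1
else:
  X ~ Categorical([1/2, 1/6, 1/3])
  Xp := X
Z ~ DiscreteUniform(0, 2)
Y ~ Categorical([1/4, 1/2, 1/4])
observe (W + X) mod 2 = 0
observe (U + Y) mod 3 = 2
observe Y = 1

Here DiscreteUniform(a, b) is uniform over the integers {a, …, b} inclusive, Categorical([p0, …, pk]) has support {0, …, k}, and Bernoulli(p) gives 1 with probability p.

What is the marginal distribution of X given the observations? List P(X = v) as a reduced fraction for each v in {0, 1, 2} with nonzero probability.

P(X=0) = 2/5, P(X=1) = 1/5, P(X=2) = 2/5

Enumerate traces; 15 have nonzero weight after conditioning:
  (U=1, W=0, X=0, Z=0, Y=1) weight 1/108
  (U=1, W=0, X=0, Z=1, Y=1) weight 1/108
  (U=1, W=0, X=0, Z=2, Y=1) weight 1/108
  (U=1, W=0, X=2, Z=0, Y=1) weight 1/108
  (U=1, W=0, X=2, Z=1, Y=1) weight 1/108
  (U=1, W=0, X=2, Z=2, Y=1) weight 1/108
  (U=1, W=1, X=1, Z=0, Y=1) weight 1/108
  (U=1, W=1, X=1, Z=1, Y=1) weight 1/108
  … 7 more
Group by X:
  weight(X=0) = 1/18
  weight(X=1) = 1/36
  weight(X=2) = 1/18
Total weight = 1/18 + 1/36 + 1/18 = 5/36
P(X=0 | obs) = 1/18 / 5/36 = 2/5
P(X=1 | obs) = 1/36 / 5/36 = 1/5
P(X=2 | obs) = 1/18 / 5/36 = 2/5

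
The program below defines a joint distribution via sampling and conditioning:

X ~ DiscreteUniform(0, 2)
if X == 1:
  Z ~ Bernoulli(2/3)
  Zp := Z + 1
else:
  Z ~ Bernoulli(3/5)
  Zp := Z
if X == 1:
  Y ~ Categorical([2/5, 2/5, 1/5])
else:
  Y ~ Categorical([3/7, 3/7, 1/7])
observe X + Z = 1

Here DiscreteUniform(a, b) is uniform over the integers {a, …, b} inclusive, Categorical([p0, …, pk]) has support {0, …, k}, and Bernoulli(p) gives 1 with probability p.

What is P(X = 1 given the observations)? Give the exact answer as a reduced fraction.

P(X = 1 | obs) = 5/14

Enumerate traces; 6 have nonzero weight after conditioning:
  (X=0, Z=1, Y=0) weight 3/35
  (X=0, Z=1, Y=1) weight 3/35
  (X=0, Z=1, Y=2) weight 1/35
  (X=1, Z=0, Y=0) weight 2/45
  (X=1, Z=0, Y=1) weight 2/45
  (X=1, Z=0, Y=2) weight 1/45
Group by X:
  weight(X=0) = 1/5
  weight(X=1) = 1/9
Total weight = 1/5 + 1/9 = 14/45
P(X=0 | obs) = 1/5 / 14/45 = 9/14
P(X=1 | obs) = 1/9 / 14/45 = 5/14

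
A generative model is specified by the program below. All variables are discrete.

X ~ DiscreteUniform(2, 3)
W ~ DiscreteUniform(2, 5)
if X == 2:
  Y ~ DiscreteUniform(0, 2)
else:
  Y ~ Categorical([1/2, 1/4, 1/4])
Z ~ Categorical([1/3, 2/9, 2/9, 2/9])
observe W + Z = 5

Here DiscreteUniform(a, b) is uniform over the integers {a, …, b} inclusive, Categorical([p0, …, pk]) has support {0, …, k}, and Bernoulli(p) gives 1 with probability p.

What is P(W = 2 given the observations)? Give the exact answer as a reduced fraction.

P(W = 2 | obs) = 2/9

Enumerate traces; 24 have nonzero weight after conditioning:
  (X=2, W=2, Y=0, Z=3) weight 1/108
  (X=2, W=2, Y=1, Z=3) weight 1/108
  (X=2, W=2, Y=2, Z=3) weight 1/108
  (X=2, W=3, Y=0, Z=2) weight 1/108
  (X=2, W=3, Y=1, Z=2) weight 1/108
  (X=2, W=3, Y=2, Z=2) weight 1/108
  (X=2, W=4, Y=0, Z=1) weight 1/108
  (X=2, W=4, Y=1, Z=1) weight 1/108
  (X=2, W=5, Y=0, Z=0) weight 1/72
  … 15 more
Group by W:
  weight(W=2) = 1/18
  weight(W=3) = 1/18
  weight(W=4) = 1/18
  weight(W=5) = 1/12
Total weight = 1/18 + 1/18 + 1/18 + 1/12 = 1/4
P(W=2 | obs) = 1/18 / 1/4 = 2/9
P(W=3 | obs) = 1/18 / 1/4 = 2/9
P(W=4 | obs) = 1/18 / 1/4 = 2/9
P(W=5 | obs) = 1/12 / 1/4 = 1/3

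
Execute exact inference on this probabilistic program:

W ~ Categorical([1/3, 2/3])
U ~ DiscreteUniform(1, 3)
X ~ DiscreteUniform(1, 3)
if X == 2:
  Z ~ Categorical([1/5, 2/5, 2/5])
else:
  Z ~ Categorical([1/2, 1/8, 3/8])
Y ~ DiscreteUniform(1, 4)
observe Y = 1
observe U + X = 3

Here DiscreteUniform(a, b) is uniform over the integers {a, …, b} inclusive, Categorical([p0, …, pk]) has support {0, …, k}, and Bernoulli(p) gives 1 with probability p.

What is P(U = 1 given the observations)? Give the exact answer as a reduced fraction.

Enumerate traces; 12 have nonzero weight after conditioning:
  (W=0, U=1, X=2, Z=0, Y=1) weight 1/540
  (W=0, U=1, X=2, Z=1, Y=1) weight 1/270
  (W=0, U=1, X=2, Z=2, Y=1) weight 1/270
  (W=0, U=2, X=1, Z=0, Y=1) weight 1/216
  (W=0, U=2, X=1, Z=1, Y=1) weight 1/864
  (W=0, U=2, X=1, Z=2, Y=1) weight 1/288
  (W=1, U=1, X=2, Z=0, Y=1) weight 1/270
  (W=1, U=1, X=2, Z=1, Y=1) weight 1/135
  … 4 more
Group by U:
  weight(U=1) = 1/36
  weight(U=2) = 1/36
Total weight = 1/36 + 1/36 = 1/18
P(U=1 | obs) = 1/36 / 1/18 = 1/2
P(U=2 | obs) = 1/36 / 1/18 = 1/2

P(U = 1 | obs) = 1/2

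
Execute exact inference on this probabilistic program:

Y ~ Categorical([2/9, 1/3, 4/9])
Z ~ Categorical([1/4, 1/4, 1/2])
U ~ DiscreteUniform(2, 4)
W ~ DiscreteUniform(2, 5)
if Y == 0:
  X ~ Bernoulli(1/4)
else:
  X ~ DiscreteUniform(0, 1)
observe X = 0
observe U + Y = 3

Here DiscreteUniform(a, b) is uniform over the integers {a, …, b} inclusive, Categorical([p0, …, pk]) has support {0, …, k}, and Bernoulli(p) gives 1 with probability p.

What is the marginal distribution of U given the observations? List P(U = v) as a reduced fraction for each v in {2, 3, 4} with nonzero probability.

Enumerate traces; 24 have nonzero weight after conditioning:
  (Y=0, Z=0, U=3, W=2, X=0) weight 1/288
  (Y=0, Z=0, U=3, W=3, X=0) weight 1/288
  (Y=0, Z=0, U=3, W=4, X=0) weight 1/288
  (Y=0, Z=0, U=3, W=5, X=0) weight 1/288
  (Y=0, Z=1, U=3, W=2, X=0) weight 1/288
  (Y=0, Z=1, U=3, W=3, X=0) weight 1/288
  (Y=0, Z=1, U=3, W=4, X=0) weight 1/288
  (Y=0, Z=1, U=3, W=5, X=0) weight 1/288
  (Y=1, Z=0, U=2, W=2, X=0) weight 1/288
  … 15 more
Group by U:
  weight(U=2) = 1/18
  weight(U=3) = 1/18
Total weight = 1/18 + 1/18 = 1/9
P(U=2 | obs) = 1/18 / 1/9 = 1/2
P(U=3 | obs) = 1/18 / 1/9 = 1/2

P(U=2) = 1/2, P(U=3) = 1/2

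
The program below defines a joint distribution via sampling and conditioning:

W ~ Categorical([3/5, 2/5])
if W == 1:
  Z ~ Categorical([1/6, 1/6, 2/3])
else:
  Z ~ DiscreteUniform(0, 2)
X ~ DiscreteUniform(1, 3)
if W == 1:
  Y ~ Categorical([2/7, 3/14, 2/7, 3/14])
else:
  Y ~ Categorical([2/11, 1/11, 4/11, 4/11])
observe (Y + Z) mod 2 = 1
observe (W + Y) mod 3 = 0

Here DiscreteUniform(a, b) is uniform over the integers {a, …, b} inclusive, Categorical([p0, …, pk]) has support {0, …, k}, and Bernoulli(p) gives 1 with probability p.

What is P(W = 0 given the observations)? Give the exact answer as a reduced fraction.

Enumerate traces; 12 have nonzero weight after conditioning:
  (W=0, Z=0, X=1, Y=3) weight 4/165
  (W=0, Z=0, X=2, Y=3) weight 4/165
  (W=0, Z=0, X=3, Y=3) weight 4/165
  (W=0, Z=1, X=1, Y=0) weight 2/165
  (W=0, Z=1, X=2, Y=0) weight 2/165
  (W=0, Z=1, X=3, Y=0) weight 2/165
  (W=0, Z=2, X=1, Y=3) weight 4/165
  (W=0, Z=2, X=2, Y=3) weight 4/165
  (W=1, Z=1, X=1, Y=2) weight 2/315
  … 3 more
Group by W:
  weight(W=0) = 2/11
  weight(W=1) = 2/105
Total weight = 2/11 + 2/105 = 232/1155
P(W=0 | obs) = 2/11 / 232/1155 = 105/116
P(W=1 | obs) = 2/105 / 232/1155 = 11/116

P(W = 0 | obs) = 105/116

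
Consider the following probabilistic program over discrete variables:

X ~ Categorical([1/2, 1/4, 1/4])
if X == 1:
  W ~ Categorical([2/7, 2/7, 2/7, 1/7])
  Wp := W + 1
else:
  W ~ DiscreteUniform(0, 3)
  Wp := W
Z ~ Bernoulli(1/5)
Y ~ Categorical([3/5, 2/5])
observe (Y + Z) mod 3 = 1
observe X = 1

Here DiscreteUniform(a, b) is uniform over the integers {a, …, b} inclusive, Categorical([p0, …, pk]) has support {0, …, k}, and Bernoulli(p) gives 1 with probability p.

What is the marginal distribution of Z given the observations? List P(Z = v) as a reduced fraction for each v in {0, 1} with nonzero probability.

P(Z=0) = 8/11, P(Z=1) = 3/11

Enumerate traces; 8 have nonzero weight after conditioning:
  (X=1, W=0, Z=0, Y=1) weight 4/175
  (X=1, W=0, Z=1, Y=0) weight 3/350
  (X=1, W=1, Z=0, Y=1) weight 4/175
  (X=1, W=1, Z=1, Y=0) weight 3/350
  (X=1, W=2, Z=0, Y=1) weight 4/175
  (X=1, W=2, Z=1, Y=0) weight 3/350
  (X=1, W=3, Z=0, Y=1) weight 2/175
  (X=1, W=3, Z=1, Y=0) weight 3/700
Group by Z:
  weight(Z=0) = 2/25
  weight(Z=1) = 3/100
Total weight = 2/25 + 3/100 = 11/100
P(Z=0 | obs) = 2/25 / 11/100 = 8/11
P(Z=1 | obs) = 3/100 / 11/100 = 3/11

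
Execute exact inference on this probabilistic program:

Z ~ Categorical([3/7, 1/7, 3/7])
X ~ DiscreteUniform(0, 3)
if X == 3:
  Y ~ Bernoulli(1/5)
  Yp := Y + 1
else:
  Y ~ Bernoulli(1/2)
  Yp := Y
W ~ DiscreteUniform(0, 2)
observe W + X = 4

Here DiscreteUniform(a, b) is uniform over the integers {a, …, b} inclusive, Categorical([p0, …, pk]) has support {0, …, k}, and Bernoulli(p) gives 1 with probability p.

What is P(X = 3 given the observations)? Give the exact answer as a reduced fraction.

P(X = 3 | obs) = 1/2

Enumerate traces; 12 have nonzero weight after conditioning:
  (Z=0, X=2, Y=0, W=2) weight 1/56
  (Z=0, X=2, Y=1, W=2) weight 1/56
  (Z=0, X=3, Y=0, W=1) weight 1/35
  (Z=0, X=3, Y=1, W=1) weight 1/140
  (Z=1, X=2, Y=0, W=2) weight 1/168
  (Z=1, X=2, Y=1, W=2) weight 1/168
  (Z=1, X=3, Y=0, W=1) weight 1/105
  (Z=1, X=3, Y=1, W=1) weight 1/420
  … 4 more
Group by X:
  weight(X=2) = 1/12
  weight(X=3) = 1/12
Total weight = 1/12 + 1/12 = 1/6
P(X=2 | obs) = 1/12 / 1/6 = 1/2
P(X=3 | obs) = 1/12 / 1/6 = 1/2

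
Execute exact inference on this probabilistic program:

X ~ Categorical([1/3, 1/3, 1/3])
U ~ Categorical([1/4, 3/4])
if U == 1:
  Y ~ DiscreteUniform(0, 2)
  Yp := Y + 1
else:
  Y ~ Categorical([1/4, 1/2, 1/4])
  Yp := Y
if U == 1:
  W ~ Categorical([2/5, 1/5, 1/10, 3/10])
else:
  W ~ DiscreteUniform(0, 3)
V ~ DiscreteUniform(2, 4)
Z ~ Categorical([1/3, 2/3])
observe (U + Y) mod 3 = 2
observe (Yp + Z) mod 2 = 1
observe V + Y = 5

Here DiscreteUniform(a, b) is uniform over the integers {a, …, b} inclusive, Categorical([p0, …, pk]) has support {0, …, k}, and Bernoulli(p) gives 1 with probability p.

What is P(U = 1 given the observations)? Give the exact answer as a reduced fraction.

P(U = 1 | obs) = 4/5

Enumerate traces; 24 have nonzero weight after conditioning:
  (X=0, U=0, Y=2, W=0, V=3, Z=1) weight 1/864
  (X=0, U=0, Y=2, W=1, V=3, Z=1) weight 1/864
  (X=0, U=0, Y=2, W=2, V=3, Z=1) weight 1/864
  (X=0, U=0, Y=2, W=3, V=3, Z=1) weight 1/864
  (X=0, U=1, Y=1, W=0, V=4, Z=1) weight 1/135
  (X=0, U=1, Y=1, W=1, V=4, Z=1) weight 1/270
  (X=0, U=1, Y=1, W=2, V=4, Z=1) weight 1/540
  (X=0, U=1, Y=1, W=3, V=4, Z=1) weight 1/180
  … 16 more
Group by U:
  weight(U=0) = 1/72
  weight(U=1) = 1/18
Total weight = 1/72 + 1/18 = 5/72
P(U=0 | obs) = 1/72 / 5/72 = 1/5
P(U=1 | obs) = 1/18 / 5/72 = 4/5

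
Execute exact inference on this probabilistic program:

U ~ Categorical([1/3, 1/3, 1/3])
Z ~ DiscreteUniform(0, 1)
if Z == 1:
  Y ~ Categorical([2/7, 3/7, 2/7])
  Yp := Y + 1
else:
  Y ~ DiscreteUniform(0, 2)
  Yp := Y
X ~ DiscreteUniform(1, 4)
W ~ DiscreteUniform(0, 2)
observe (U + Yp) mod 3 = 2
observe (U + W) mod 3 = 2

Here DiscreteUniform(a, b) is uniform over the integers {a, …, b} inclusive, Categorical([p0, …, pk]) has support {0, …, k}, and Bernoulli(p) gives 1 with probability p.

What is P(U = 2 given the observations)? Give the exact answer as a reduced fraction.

P(U = 2 | obs) = 13/42

Enumerate traces; 24 have nonzero weight after conditioning:
  (U=0, Z=0, Y=2, X=1, W=2) weight 1/216
  (U=0, Z=0, Y=2, X=2, W=2) weight 1/216
  (U=0, Z=0, Y=2, X=3, W=2) weight 1/216
  (U=0, Z=0, Y=2, X=4, W=2) weight 1/216
  (U=0, Z=1, Y=1, X=1, W=2) weight 1/168
  (U=0, Z=1, Y=1, X=2, W=2) weight 1/168
  (U=0, Z=1, Y=1, X=3, W=2) weight 1/168
  (U=0, Z=1, Y=1, X=4, W=2) weight 1/168
  (U=1, Z=0, Y=1, X=1, W=1) weight 1/216
  (U=2, Z=0, Y=0, X=1, W=0) weight 1/216
  … 14 more
Group by U:
  weight(U=0) = 8/189
  weight(U=1) = 13/378
  weight(U=2) = 13/378
Total weight = 8/189 + 13/378 + 13/378 = 1/9
P(U=0 | obs) = 8/189 / 1/9 = 8/21
P(U=1 | obs) = 13/378 / 1/9 = 13/42
P(U=2 | obs) = 13/378 / 1/9 = 13/42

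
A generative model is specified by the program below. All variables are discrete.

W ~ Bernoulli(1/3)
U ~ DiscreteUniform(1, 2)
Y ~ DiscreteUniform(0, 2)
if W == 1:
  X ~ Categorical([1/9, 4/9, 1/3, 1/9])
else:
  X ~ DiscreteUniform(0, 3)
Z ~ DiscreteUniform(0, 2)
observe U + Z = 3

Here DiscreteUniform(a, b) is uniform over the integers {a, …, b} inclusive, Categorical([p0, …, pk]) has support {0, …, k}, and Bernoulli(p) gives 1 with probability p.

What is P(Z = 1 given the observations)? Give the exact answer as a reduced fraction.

P(Z = 1 | obs) = 1/2

Enumerate traces; 48 have nonzero weight after conditioning:
  (W=0, U=1, Y=0, X=0, Z=2) weight 1/108
  (W=0, U=1, Y=0, X=1, Z=2) weight 1/108
  (W=0, U=1, Y=0, X=2, Z=2) weight 1/108
  (W=0, U=1, Y=0, X=3, Z=2) weight 1/108
  (W=0, U=1, Y=1, X=0, Z=2) weight 1/108
  (W=0, U=1, Y=1, X=1, Z=2) weight 1/108
  (W=0, U=1, Y=1, X=2, Z=2) weight 1/108
  (W=0, U=1, Y=1, X=3, Z=2) weight 1/108
  (W=0, U=2, Y=0, X=0, Z=1) weight 1/108
  … 39 more
Group by Z:
  weight(Z=1) = 1/6
  weight(Z=2) = 1/6
Total weight = 1/6 + 1/6 = 1/3
P(Z=1 | obs) = 1/6 / 1/3 = 1/2
P(Z=2 | obs) = 1/6 / 1/3 = 1/2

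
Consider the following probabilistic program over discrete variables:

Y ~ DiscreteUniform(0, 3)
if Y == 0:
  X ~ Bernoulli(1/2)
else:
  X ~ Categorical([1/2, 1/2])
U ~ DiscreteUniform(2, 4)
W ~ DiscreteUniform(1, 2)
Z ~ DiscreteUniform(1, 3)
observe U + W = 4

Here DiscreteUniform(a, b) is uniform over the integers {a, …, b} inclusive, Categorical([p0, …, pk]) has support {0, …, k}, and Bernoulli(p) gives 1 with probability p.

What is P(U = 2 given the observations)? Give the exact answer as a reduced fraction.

Enumerate traces; 48 have nonzero weight after conditioning:
  (Y=0, X=0, U=2, W=2, Z=1) weight 1/144
  (Y=0, X=0, U=2, W=2, Z=2) weight 1/144
  (Y=0, X=0, U=2, W=2, Z=3) weight 1/144
  (Y=0, X=0, U=3, W=1, Z=1) weight 1/144
  (Y=0, X=0, U=3, W=1, Z=2) weight 1/144
  (Y=0, X=0, U=3, W=1, Z=3) weight 1/144
  (Y=0, X=1, U=2, W=2, Z=1) weight 1/144
  (Y=0, X=1, U=2, W=2, Z=2) weight 1/144
  … 40 more
Group by U:
  weight(U=2) = 1/6
  weight(U=3) = 1/6
Total weight = 1/6 + 1/6 = 1/3
P(U=2 | obs) = 1/6 / 1/3 = 1/2
P(U=3 | obs) = 1/6 / 1/3 = 1/2

P(U = 2 | obs) = 1/2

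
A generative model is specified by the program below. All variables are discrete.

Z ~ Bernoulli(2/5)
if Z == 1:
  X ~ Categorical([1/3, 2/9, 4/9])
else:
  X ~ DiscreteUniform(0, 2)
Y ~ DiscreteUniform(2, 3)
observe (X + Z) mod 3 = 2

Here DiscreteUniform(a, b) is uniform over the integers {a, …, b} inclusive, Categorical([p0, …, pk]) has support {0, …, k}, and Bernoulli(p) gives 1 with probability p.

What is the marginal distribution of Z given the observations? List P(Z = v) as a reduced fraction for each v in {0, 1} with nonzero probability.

P(Z=0) = 9/13, P(Z=1) = 4/13

Enumerate traces; 4 have nonzero weight after conditioning:
  (Z=0, X=2, Y=2) weight 1/10
  (Z=0, X=2, Y=3) weight 1/10
  (Z=1, X=1, Y=2) weight 2/45
  (Z=1, X=1, Y=3) weight 2/45
Group by Z:
  weight(Z=0) = 1/5
  weight(Z=1) = 4/45
Total weight = 1/5 + 4/45 = 13/45
P(Z=0 | obs) = 1/5 / 13/45 = 9/13
P(Z=1 | obs) = 4/45 / 13/45 = 4/13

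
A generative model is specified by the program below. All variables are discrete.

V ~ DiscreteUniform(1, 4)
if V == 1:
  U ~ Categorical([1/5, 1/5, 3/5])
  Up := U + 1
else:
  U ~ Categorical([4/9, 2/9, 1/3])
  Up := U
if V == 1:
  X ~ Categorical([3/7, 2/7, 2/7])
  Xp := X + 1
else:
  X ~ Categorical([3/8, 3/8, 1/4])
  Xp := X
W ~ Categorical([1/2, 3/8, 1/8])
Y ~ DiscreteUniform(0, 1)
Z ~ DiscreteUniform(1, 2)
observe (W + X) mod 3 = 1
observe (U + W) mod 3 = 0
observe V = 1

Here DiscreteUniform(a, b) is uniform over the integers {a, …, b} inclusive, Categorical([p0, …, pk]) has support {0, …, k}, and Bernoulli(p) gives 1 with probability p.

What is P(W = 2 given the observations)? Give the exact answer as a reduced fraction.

P(W = 2 | obs) = 2/37

Enumerate traces; 12 have nonzero weight after conditioning:
  (V=1, U=0, X=1, W=0, Y=0, Z=1) weight 1/560
  (V=1, U=0, X=1, W=0, Y=0, Z=2) weight 1/560
  (V=1, U=0, X=1, W=0, Y=1, Z=1) weight 1/560
  (V=1, U=0, X=1, W=0, Y=1, Z=2) weight 1/560
  (V=1, U=1, X=2, W=2, Y=0, Z=1) weight 1/2240
  (V=1, U=1, X=2, W=2, Y=0, Z=2) weight 1/2240
  (V=1, U=1, X=2, W=2, Y=1, Z=1) weight 1/2240
  (V=1, U=1, X=2, W=2, Y=1, Z=2) weight 1/2240
  (V=1, U=2, X=0, W=1, Y=0, Z=1) weight 27/4480
  … 3 more
Group by W:
  weight(W=0) = 1/140
  weight(W=1) = 27/1120
  weight(W=2) = 1/560
Total weight = 1/140 + 27/1120 + 1/560 = 37/1120
P(W=0 | obs) = 1/140 / 37/1120 = 8/37
P(W=1 | obs) = 27/1120 / 37/1120 = 27/37
P(W=2 | obs) = 1/560 / 37/1120 = 2/37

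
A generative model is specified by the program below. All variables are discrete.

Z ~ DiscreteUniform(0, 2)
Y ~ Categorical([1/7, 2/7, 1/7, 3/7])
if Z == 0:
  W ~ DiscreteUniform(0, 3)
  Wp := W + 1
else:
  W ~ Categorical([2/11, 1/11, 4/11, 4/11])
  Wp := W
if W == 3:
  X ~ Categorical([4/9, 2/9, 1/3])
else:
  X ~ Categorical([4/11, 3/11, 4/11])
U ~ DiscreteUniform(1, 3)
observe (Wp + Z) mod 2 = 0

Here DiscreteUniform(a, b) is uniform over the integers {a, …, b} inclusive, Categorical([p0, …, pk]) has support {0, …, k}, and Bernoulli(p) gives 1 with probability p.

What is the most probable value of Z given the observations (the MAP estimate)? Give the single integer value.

Enumerate traces; 216 have nonzero weight after conditioning:
  (Z=0, Y=0, W=1, X=0, U=1) weight 1/693
  (Z=0, Y=0, W=1, X=0, U=2) weight 1/693
  (Z=0, Y=0, W=1, X=0, U=3) weight 1/693
  (Z=0, Y=0, W=1, X=1, U=1) weight 1/924
  (Z=0, Y=0, W=1, X=1, U=2) weight 1/924
  (Z=0, Y=0, W=1, X=1, U=3) weight 1/924
  (Z=0, Y=0, W=1, X=2, U=1) weight 1/693
  (Z=0, Y=0, W=1, X=2, U=2) weight 1/693
  (Z=1, Y=0, W=1, X=0, U=1) weight 4/7623
  (Z=2, Y=0, W=0, X=0, U=1) weight 8/7623
  … 206 more
Group by Z:
  weight(Z=0) = 1/6
  weight(Z=1) = 5/33
  weight(Z=2) = 2/11
Total weight = 1/6 + 5/33 + 2/11 = 1/2
P(Z=0 | obs) = 1/6 / 1/2 = 1/3
P(Z=1 | obs) = 5/33 / 1/2 = 10/33
P(Z=2 | obs) = 2/11 / 1/2 = 4/11
argmax = 2

argmax_v P(Z = v | obs) = 2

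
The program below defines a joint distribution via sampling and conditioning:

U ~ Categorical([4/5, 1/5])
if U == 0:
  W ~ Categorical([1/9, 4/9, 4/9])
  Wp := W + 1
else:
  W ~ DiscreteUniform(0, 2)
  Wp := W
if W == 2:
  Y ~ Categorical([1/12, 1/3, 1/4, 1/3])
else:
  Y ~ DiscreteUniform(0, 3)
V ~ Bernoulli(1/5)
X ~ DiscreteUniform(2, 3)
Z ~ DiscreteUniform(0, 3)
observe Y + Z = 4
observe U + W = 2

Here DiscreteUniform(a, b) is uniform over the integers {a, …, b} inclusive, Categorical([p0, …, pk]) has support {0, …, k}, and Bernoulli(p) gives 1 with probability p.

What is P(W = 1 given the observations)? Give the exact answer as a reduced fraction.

P(W = 1 | obs) = 27/203

Enumerate traces; 24 have nonzero weight after conditioning:
  (U=0, W=2, Y=1, V=0, X=2, Z=3) weight 8/675
  (U=0, W=2, Y=1, V=0, X=3, Z=3) weight 8/675
  (U=0, W=2, Y=1, V=1, X=2, Z=3) weight 2/675
  (U=0, W=2, Y=1, V=1, X=3, Z=3) weight 2/675
  (U=0, W=2, Y=2, V=0, X=2, Z=2) weight 2/225
  (U=0, W=2, Y=2, V=0, X=3, Z=2) weight 2/225
  (U=0, W=2, Y=2, V=1, X=2, Z=2) weight 1/450
  (U=0, W=2, Y=2, V=1, X=3, Z=2) weight 1/450
  (U=1, W=1, Y=1, V=0, X=2, Z=3) weight 1/600
  … 15 more
Group by W:
  weight(W=1) = 1/80
  weight(W=2) = 11/135
Total weight = 1/80 + 11/135 = 203/2160
P(W=1 | obs) = 1/80 / 203/2160 = 27/203
P(W=2 | obs) = 11/135 / 203/2160 = 176/203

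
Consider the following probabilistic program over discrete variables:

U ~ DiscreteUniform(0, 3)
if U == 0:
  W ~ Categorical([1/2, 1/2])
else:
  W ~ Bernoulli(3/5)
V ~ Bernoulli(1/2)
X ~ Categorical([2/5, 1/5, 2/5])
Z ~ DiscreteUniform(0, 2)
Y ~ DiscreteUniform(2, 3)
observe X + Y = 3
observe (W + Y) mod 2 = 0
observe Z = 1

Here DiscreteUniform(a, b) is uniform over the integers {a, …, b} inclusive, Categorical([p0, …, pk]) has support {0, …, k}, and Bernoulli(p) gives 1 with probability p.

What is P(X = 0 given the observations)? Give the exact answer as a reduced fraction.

P(X = 0 | obs) = 46/63

Enumerate traces; 16 have nonzero weight after conditioning:
  (U=0, W=0, V=0, X=1, Z=1, Y=2) weight 1/480
  (U=0, W=0, V=1, X=1, Z=1, Y=2) weight 1/480
  (U=0, W=1, V=0, X=0, Z=1, Y=3) weight 1/240
  (U=0, W=1, V=1, X=0, Z=1, Y=3) weight 1/240
  (U=1, W=0, V=0, X=1, Z=1, Y=2) weight 1/600
  (U=1, W=0, V=1, X=1, Z=1, Y=2) weight 1/600
  (U=1, W=1, V=0, X=0, Z=1, Y=3) weight 1/200
  (U=1, W=1, V=1, X=0, Z=1, Y=3) weight 1/200
  … 8 more
Group by X:
  weight(X=0) = 23/600
  weight(X=1) = 17/1200
Total weight = 23/600 + 17/1200 = 21/400
P(X=0 | obs) = 23/600 / 21/400 = 46/63
P(X=1 | obs) = 17/1200 / 21/400 = 17/63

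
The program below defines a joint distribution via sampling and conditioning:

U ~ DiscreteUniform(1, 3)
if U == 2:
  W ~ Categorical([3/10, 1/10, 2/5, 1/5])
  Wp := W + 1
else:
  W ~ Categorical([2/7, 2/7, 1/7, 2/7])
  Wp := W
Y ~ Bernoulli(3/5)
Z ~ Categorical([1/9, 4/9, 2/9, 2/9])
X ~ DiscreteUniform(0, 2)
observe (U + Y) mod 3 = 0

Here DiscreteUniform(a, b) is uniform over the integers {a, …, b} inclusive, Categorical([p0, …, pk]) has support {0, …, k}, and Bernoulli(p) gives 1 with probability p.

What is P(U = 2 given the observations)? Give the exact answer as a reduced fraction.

Enumerate traces; 96 have nonzero weight after conditioning:
  (U=2, W=0, Y=1, Z=0, X=0) weight 1/450
  (U=2, W=0, Y=1, Z=0, X=1) weight 1/450
  (U=2, W=0, Y=1, Z=0, X=2) weight 1/450
  (U=2, W=0, Y=1, Z=1, X=0) weight 2/225
  (U=2, W=0, Y=1, Z=1, X=1) weight 2/225
  (U=2, W=0, Y=1, Z=1, X=2) weight 2/225
  (U=2, W=0, Y=1, Z=2, X=0) weight 1/225
  (U=2, W=0, Y=1, Z=2, X=1) weight 1/225
  (U=3, W=0, Y=0, Z=0, X=0) weight 4/2835
  … 87 more
Group by U:
  weight(U=2) = 1/5
  weight(U=3) = 2/15
Total weight = 1/5 + 2/15 = 1/3
P(U=2 | obs) = 1/5 / 1/3 = 3/5
P(U=3 | obs) = 2/15 / 1/3 = 2/5

P(U = 2 | obs) = 3/5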